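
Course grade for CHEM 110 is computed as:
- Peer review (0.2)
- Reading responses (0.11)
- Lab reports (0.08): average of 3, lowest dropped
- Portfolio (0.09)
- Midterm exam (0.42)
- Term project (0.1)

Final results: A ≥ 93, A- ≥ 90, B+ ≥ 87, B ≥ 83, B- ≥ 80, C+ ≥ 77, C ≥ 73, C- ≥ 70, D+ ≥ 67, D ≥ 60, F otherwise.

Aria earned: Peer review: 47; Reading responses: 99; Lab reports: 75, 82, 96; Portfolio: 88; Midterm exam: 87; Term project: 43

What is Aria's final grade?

C

Lab reports: drop 75 → average of remaining 2 = 178/2 = 89
Weighted total:
  Peer review 47 × 0.2 = 9.4
  Reading responses 99 × 0.11 = 10.89
  Lab reports 89 × 0.08 = 7.12
  Portfolio 88 × 0.09 = 7.92
  Midterm exam 87 × 0.42 = 36.54
  Term project 43 × 0.1 = 4.3
Sum = 76.17
76.17 is ≥ 73 and < 77 → C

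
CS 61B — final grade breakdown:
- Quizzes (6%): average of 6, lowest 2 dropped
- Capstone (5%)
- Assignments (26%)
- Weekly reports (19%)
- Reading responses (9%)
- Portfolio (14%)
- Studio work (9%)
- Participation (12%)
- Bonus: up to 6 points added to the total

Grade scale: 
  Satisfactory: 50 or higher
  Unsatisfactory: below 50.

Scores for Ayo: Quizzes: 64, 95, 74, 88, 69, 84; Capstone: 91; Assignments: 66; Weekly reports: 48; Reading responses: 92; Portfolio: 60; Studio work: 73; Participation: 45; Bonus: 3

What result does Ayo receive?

Quizzes: drop 64, 69 → average of remaining 4 = 341/4 = 85.25
Weighted total:
  Quizzes 85.25 × 0.06 = 5.115
  Capstone 91 × 0.05 = 4.55
  Assignments 66 × 0.26 = 17.16
  Weekly reports 48 × 0.19 = 9.12
  Reading responses 92 × 0.09 = 8.28
  Portfolio 60 × 0.14 = 8.4
  Studio work 73 × 0.09 = 6.57
  Participation 45 × 0.12 = 5.4
Sum = 64.595
Bonus: 64.595 + 3 = 67.595
67.595 ≥ 50 → Satisfactory

Satisfactory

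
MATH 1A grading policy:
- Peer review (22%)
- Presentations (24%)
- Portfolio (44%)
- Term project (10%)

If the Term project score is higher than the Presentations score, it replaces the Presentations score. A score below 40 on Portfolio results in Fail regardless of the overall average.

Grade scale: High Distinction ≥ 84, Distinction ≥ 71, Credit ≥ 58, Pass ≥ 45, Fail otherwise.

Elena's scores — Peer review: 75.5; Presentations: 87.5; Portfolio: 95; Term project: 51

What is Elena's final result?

High Distinction

Term project (51) ≤ Presentations (87.5), so Presentations stays at 87.5.
Portfolio score 95 ≥ 40: minimum met.
Weighted total:
  Peer review 75.5 × 0.22 = 16.61
  Presentations 87.5 × 0.24 = 21
  Portfolio 95 × 0.44 = 41.8
  Term project 51 × 0.1 = 5.1
Sum = 84.51
84.51 ≥ 84 → High Distinction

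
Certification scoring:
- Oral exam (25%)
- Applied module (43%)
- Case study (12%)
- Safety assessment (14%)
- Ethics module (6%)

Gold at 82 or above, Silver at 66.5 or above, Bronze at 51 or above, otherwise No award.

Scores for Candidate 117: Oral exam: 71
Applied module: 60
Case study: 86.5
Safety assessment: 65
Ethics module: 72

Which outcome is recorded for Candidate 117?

Weighted total:
  Oral exam 71 × 0.25 = 17.75
  Applied module 60 × 0.43 = 25.8
  Case study 86.5 × 0.12 = 10.38
  Safety assessment 65 × 0.14 = 9.1
  Ethics module 72 × 0.06 = 4.32
Sum = 67.35
67.35 is ≥ 66.5 and < 82 → Silver

Silver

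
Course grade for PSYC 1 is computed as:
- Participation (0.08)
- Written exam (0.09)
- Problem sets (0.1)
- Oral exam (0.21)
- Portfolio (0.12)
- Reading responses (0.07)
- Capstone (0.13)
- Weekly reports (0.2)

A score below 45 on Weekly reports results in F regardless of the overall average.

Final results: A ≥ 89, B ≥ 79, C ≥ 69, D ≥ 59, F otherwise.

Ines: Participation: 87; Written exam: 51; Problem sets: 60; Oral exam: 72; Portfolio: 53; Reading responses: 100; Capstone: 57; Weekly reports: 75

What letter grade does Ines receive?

D

Weekly reports score 75 ≥ 45: minimum met.
Weighted total:
  Participation 87 × 0.08 = 6.96
  Written exam 51 × 0.09 = 4.59
  Problem sets 60 × 0.1 = 6
  Oral exam 72 × 0.21 = 15.12
  Portfolio 53 × 0.12 = 6.36
  Reading responses 100 × 0.07 = 7
  Capstone 57 × 0.13 = 7.41
  Weekly reports 75 × 0.2 = 15
Sum = 68.44
68.44 is ≥ 59 and < 69 → D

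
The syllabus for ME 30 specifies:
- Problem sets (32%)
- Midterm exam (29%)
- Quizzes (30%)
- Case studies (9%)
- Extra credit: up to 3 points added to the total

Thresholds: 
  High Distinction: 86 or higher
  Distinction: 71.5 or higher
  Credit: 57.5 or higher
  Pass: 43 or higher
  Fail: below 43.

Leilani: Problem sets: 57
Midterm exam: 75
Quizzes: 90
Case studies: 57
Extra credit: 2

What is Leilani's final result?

Distinction

Weighted total:
  Problem sets 57 × 0.32 = 18.24
  Midterm exam 75 × 0.29 = 21.75
  Quizzes 90 × 0.3 = 27
  Case studies 57 × 0.09 = 5.13
Sum = 72.12
Extra credit: 72.12 + 2 = 74.12
74.12 is ≥ 71.5 and < 86 → Distinction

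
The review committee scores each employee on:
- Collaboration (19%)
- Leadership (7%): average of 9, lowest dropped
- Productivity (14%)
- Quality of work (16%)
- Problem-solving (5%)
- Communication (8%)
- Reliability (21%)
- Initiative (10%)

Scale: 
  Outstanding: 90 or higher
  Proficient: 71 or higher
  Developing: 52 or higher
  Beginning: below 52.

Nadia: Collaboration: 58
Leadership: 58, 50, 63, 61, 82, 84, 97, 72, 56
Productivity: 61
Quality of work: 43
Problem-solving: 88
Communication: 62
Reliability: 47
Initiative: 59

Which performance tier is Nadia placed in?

Developing

Leadership: drop 50 → average of remaining 8 = 573/8 = 71.625
Weighted total:
  Collaboration 58 × 0.19 = 11.02
  Leadership 71.625 × 0.07 = 5.01375
  Productivity 61 × 0.14 = 8.54
  Quality of work 43 × 0.16 = 6.88
  Problem-solving 88 × 0.05 = 4.4
  Communication 62 × 0.08 = 4.96
  Reliability 47 × 0.21 = 9.87
  Initiative 59 × 0.1 = 5.9
Sum = 56.58375
56.58375 is ≥ 52 and < 71 → Developing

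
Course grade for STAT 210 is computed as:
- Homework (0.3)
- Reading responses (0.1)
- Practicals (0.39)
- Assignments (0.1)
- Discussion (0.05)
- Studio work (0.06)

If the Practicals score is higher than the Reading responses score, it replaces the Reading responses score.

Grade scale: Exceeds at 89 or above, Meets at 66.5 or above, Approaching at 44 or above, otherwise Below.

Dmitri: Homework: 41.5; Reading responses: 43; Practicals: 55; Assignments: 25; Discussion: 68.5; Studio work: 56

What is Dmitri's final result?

Practicals (55) > Reading responses (43), so Reading responses counts as 55.
Weighted total:
  Homework 41.5 × 0.3 = 12.45
  Reading responses 55 × 0.1 = 5.5
  Practicals 55 × 0.39 = 21.45
  Assignments 25 × 0.1 = 2.5
  Discussion 68.5 × 0.05 = 3.425
  Studio work 56 × 0.06 = 3.36
Sum = 48.685
48.685 is ≥ 44 and < 66.5 → Approaching

Approaching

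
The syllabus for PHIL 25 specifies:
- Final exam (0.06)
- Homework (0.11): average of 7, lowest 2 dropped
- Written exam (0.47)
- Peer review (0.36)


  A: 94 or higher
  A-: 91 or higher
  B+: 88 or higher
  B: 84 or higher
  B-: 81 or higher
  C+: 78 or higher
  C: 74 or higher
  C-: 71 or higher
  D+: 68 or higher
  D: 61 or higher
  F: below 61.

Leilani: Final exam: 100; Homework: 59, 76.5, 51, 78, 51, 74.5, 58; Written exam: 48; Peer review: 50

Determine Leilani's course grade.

Homework: drop 51, 51 → average of remaining 5 = 346/5 = 69.2
Weighted total:
  Final exam 100 × 0.06 = 6
  Homework 69.2 × 0.11 = 7.612
  Written exam 48 × 0.47 = 22.56
  Peer review 50 × 0.36 = 18
Sum = 54.172
54.172 < 61 → F

F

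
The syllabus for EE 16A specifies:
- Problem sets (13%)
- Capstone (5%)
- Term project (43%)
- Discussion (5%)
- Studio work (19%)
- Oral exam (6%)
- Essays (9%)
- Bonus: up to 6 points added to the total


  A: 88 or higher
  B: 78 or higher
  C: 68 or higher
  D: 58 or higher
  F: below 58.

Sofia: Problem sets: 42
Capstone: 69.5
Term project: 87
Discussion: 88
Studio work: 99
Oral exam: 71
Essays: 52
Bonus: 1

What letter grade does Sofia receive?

Weighted total:
  Problem sets 42 × 0.13 = 5.46
  Capstone 69.5 × 0.05 = 3.475
  Term project 87 × 0.43 = 37.41
  Discussion 88 × 0.05 = 4.4
  Studio work 99 × 0.19 = 18.81
  Oral exam 71 × 0.06 = 4.26
  Essays 52 × 0.09 = 4.68
Sum = 78.495
Bonus: 78.495 + 1 = 79.495
79.495 is ≥ 78 and < 88 → B

B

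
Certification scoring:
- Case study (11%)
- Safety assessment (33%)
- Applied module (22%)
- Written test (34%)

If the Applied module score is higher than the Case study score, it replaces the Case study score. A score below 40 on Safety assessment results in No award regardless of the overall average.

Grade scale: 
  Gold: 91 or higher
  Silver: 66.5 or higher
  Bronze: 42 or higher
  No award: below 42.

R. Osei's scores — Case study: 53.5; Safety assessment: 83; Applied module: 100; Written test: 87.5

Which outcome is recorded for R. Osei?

Applied module (100) > Case study (53.5), so Case study counts as 100.
Safety assessment score 83 ≥ 40: minimum met.
Weighted total:
  Case study 100 × 0.11 = 11
  Safety assessment 83 × 0.33 = 27.39
  Applied module 100 × 0.22 = 22
  Written test 87.5 × 0.34 = 29.75
Sum = 90.14
90.14 is ≥ 66.5 and < 91 → Silver

Silver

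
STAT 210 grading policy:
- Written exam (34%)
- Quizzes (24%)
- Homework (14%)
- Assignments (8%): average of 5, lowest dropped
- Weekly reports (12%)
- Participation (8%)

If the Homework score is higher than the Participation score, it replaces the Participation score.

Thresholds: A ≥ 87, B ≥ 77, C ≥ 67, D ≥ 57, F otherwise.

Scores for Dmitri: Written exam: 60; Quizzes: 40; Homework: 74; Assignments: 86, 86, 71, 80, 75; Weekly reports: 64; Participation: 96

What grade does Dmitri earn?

Assignments: drop 71 → average of remaining 4 = 327/4 = 81.75
Homework (74) ≤ Participation (96), so Participation stays at 96.
Weighted total:
  Written exam 60 × 0.34 = 20.4
  Quizzes 40 × 0.24 = 9.6
  Homework 74 × 0.14 = 10.36
  Assignments 81.75 × 0.08 = 6.54
  Weekly reports 64 × 0.12 = 7.68
  Participation 96 × 0.08 = 7.68
Sum = 62.26
62.26 is ≥ 57 and < 67 → D

D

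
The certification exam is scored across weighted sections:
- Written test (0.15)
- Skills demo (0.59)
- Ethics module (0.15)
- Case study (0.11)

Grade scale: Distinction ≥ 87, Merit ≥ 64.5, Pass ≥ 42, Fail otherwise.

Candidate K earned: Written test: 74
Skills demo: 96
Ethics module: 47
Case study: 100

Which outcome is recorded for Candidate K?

Merit

Weighted total:
  Written test 74 × 0.15 = 11.1
  Skills demo 96 × 0.59 = 56.64
  Ethics module 47 × 0.15 = 7.05
  Case study 100 × 0.11 = 11
Sum = 85.79
85.79 is ≥ 64.5 and < 87 → Merit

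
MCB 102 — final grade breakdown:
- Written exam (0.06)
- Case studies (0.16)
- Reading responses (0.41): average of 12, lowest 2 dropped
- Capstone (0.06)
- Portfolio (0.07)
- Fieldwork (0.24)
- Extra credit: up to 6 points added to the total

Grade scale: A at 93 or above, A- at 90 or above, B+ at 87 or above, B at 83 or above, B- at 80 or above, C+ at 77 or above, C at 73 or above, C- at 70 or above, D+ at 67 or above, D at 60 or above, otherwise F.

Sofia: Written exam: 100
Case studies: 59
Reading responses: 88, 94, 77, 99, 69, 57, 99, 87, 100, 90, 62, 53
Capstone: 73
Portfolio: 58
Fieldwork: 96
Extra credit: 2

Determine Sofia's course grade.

Reading responses: drop 53, 57 → average of remaining 10 = 865/10 = 86.5
Weighted total:
  Written exam 100 × 0.06 = 6
  Case studies 59 × 0.16 = 9.44
  Reading responses 86.5 × 0.41 = 35.465
  Capstone 73 × 0.06 = 4.38
  Portfolio 58 × 0.07 = 4.06
  Fieldwork 96 × 0.24 = 23.04
Sum = 82.385
Extra credit: 82.385 + 2 = 84.385
84.385 is ≥ 83 and < 87 → B

B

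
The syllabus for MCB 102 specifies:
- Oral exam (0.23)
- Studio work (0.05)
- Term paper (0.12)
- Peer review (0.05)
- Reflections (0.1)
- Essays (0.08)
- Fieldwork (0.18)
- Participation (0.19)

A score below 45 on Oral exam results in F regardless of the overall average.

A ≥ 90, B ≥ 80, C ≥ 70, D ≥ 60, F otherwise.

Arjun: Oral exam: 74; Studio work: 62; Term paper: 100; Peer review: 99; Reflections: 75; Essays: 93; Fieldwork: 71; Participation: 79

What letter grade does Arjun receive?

C

Oral exam score 74 ≥ 45: minimum met.
Weighted total:
  Oral exam 74 × 0.23 = 17.02
  Studio work 62 × 0.05 = 3.1
  Term paper 100 × 0.12 = 12
  Peer review 99 × 0.05 = 4.95
  Reflections 75 × 0.1 = 7.5
  Essays 93 × 0.08 = 7.44
  Fieldwork 71 × 0.18 = 12.78
  Participation 79 × 0.19 = 15.01
Sum = 79.8
79.8 is ≥ 70 and < 80 → C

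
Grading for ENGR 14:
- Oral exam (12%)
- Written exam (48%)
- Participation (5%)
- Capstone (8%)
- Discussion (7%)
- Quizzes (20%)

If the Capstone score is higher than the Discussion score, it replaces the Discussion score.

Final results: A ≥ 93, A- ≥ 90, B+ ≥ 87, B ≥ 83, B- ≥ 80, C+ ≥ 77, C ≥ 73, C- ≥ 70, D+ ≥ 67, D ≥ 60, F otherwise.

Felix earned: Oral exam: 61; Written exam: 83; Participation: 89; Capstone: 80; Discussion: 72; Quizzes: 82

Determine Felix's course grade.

Capstone (80) > Discussion (72), so Discussion counts as 80.
Weighted total:
  Oral exam 61 × 0.12 = 7.32
  Written exam 83 × 0.48 = 39.84
  Participation 89 × 0.05 = 4.45
  Capstone 80 × 0.08 = 6.4
  Discussion 80 × 0.07 = 5.6
  Quizzes 82 × 0.2 = 16.4
Sum = 80.01
80.01 is ≥ 80 and < 83 → B-

B-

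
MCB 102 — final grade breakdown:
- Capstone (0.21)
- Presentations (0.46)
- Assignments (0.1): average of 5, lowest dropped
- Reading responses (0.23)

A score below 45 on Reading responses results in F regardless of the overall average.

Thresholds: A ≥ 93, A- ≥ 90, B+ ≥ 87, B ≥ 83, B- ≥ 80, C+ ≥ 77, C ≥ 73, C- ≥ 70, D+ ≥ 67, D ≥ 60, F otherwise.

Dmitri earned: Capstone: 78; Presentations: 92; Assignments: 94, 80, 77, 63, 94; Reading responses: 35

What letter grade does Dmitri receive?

Assignments: drop 63 → average of remaining 4 = 345/4 = 86.25
Reading responses score 35 < 45: minimum not met.
Weighted total:
  Capstone 78 × 0.21 = 16.38
  Presentations 92 × 0.46 = 42.32
  Assignments 86.25 × 0.1 = 8.625
  Reading responses 35 × 0.23 = 8.05
Sum = 75.375
Because the Reading responses minimum was not met, the result is F.

F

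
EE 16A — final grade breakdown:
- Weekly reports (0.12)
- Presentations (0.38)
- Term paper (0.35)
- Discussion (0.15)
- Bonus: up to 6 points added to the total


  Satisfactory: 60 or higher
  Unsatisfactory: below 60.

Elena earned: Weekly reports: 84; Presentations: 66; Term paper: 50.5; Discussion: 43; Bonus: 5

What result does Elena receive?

Satisfactory

Weighted total:
  Weekly reports 84 × 0.12 = 10.08
  Presentations 66 × 0.38 = 25.08
  Term paper 50.5 × 0.35 = 17.675
  Discussion 43 × 0.15 = 6.45
Sum = 59.285
Bonus: 59.285 + 5 = 64.285
64.285 ≥ 60 → Satisfactory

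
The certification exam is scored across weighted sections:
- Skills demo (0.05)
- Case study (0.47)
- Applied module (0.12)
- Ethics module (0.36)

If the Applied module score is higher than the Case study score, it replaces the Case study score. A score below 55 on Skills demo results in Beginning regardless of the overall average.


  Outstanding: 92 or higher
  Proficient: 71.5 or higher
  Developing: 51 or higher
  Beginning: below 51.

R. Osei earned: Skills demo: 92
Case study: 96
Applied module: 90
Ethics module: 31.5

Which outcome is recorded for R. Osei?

Proficient

Applied module (90) ≤ Case study (96), so Case study stays at 96.
Skills demo score 92 ≥ 55: minimum met.
Weighted total:
  Skills demo 92 × 0.05 = 4.6
  Case study 96 × 0.47 = 45.12
  Applied module 90 × 0.12 = 10.8
  Ethics module 31.5 × 0.36 = 11.34
Sum = 71.86
71.86 is ≥ 71.5 and < 92 → Proficient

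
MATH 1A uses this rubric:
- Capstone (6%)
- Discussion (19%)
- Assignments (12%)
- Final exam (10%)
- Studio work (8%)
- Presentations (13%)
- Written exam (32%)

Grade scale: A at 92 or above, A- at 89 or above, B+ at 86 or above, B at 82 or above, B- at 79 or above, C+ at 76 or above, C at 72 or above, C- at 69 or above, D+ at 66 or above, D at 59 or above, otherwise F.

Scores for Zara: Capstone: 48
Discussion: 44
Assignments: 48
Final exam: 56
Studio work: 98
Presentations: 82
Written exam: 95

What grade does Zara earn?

Weighted total:
  Capstone 48 × 0.06 = 2.88
  Discussion 44 × 0.19 = 8.36
  Assignments 48 × 0.12 = 5.76
  Final exam 56 × 0.1 = 5.6
  Studio work 98 × 0.08 = 7.84
  Presentations 82 × 0.13 = 10.66
  Written exam 95 × 0.32 = 30.4
Sum = 71.5
71.5 is ≥ 69 and < 72 → C-

C-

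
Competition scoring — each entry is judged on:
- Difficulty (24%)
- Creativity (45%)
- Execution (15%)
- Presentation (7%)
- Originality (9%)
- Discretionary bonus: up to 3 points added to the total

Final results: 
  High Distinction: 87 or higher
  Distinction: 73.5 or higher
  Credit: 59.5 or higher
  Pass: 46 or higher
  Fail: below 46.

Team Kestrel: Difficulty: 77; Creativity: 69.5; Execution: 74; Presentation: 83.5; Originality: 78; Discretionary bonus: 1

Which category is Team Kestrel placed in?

Distinction

Weighted total:
  Difficulty 77 × 0.24 = 18.48
  Creativity 69.5 × 0.45 = 31.275
  Execution 74 × 0.15 = 11.1
  Presentation 83.5 × 0.07 = 5.845
  Originality 78 × 0.09 = 7.02
Sum = 73.72
Discretionary bonus: 73.72 + 1 = 74.72
74.72 is ≥ 73.5 and < 87 → Distinction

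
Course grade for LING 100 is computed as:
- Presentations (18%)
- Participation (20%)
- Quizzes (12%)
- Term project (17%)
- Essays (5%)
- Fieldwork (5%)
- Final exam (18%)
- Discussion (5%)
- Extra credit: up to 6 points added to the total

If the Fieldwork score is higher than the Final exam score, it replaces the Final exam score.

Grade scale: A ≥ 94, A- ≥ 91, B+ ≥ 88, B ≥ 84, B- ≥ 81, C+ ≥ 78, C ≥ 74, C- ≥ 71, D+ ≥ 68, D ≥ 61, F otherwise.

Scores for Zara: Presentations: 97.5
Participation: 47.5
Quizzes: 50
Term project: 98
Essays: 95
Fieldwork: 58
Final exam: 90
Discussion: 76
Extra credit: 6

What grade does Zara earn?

Fieldwork (58) ≤ Final exam (90), so Final exam stays at 90.
Weighted total:
  Presentations 97.5 × 0.18 = 17.55
  Participation 47.5 × 0.2 = 9.5
  Quizzes 50 × 0.12 = 6
  Term project 98 × 0.17 = 16.66
  Essays 95 × 0.05 = 4.75
  Fieldwork 58 × 0.05 = 2.9
  Final exam 90 × 0.18 = 16.2
  Discussion 76 × 0.05 = 3.8
Sum = 77.36
Extra credit: 77.36 + 6 = 83.36
83.36 is ≥ 81 and < 84 → B-

B-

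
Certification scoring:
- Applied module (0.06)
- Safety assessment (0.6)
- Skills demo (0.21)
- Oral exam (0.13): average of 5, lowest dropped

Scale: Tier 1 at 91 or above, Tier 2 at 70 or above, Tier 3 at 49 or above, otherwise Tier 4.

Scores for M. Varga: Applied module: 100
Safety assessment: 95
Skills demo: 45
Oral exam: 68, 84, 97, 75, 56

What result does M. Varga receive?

Oral exam: drop 56 → average of remaining 4 = 324/4 = 81
Weighted total:
  Applied module 100 × 0.06 = 6
  Safety assessment 95 × 0.6 = 57
  Skills demo 45 × 0.21 = 9.45
  Oral exam 81 × 0.13 = 10.53
Sum = 82.98
82.98 is ≥ 70 and < 91 → Tier 2

Tier 2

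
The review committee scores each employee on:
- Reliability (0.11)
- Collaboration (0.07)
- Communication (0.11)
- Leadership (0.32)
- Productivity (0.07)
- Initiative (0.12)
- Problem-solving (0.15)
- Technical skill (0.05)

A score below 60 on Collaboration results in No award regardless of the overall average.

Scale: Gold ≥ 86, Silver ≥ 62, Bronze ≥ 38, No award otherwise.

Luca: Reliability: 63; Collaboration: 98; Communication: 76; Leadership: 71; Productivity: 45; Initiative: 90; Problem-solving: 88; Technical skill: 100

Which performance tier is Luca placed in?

Collaboration score 98 ≥ 60: minimum met.
Weighted total:
  Reliability 63 × 0.11 = 6.93
  Collaboration 98 × 0.07 = 6.86
  Communication 76 × 0.11 = 8.36
  Leadership 71 × 0.32 = 22.72
  Productivity 45 × 0.07 = 3.15
  Initiative 90 × 0.12 = 10.8
  Problem-solving 88 × 0.15 = 13.2
  Technical skill 100 × 0.05 = 5
Sum = 77.02
77.02 is ≥ 62 and < 86 → Silver

Silver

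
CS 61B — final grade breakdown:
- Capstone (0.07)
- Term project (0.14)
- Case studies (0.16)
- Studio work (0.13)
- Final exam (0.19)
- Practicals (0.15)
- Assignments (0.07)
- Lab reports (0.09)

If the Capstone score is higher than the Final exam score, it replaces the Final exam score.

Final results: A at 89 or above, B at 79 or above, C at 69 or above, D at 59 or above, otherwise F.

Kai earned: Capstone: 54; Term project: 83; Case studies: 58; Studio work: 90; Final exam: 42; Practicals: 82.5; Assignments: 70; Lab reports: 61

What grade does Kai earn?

C

Capstone (54) > Final exam (42), so Final exam counts as 54.
Weighted total:
  Capstone 54 × 0.07 = 3.78
  Term project 83 × 0.14 = 11.62
  Case studies 58 × 0.16 = 9.28
  Studio work 90 × 0.13 = 11.7
  Final exam 54 × 0.19 = 10.26
  Practicals 82.5 × 0.15 = 12.375
  Assignments 70 × 0.07 = 4.9
  Lab reports 61 × 0.09 = 5.49
Sum = 69.405
69.405 is ≥ 69 and < 79 → C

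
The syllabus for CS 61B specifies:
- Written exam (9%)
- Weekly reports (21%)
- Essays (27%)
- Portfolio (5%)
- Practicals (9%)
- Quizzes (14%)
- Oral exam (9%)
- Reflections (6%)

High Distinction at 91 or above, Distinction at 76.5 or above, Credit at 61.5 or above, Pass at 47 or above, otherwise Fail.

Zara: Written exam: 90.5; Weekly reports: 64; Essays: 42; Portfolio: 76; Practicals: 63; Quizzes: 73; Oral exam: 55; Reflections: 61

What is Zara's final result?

Weighted total:
  Written exam 90.5 × 0.09 = 8.145
  Weekly reports 64 × 0.21 = 13.44
  Essays 42 × 0.27 = 11.34
  Portfolio 76 × 0.05 = 3.8
  Practicals 63 × 0.09 = 5.67
  Quizzes 73 × 0.14 = 10.22
  Oral exam 55 × 0.09 = 4.95
  Reflections 61 × 0.06 = 3.66
Sum = 61.225
61.225 is ≥ 47 and < 61.5 → Pass

Pass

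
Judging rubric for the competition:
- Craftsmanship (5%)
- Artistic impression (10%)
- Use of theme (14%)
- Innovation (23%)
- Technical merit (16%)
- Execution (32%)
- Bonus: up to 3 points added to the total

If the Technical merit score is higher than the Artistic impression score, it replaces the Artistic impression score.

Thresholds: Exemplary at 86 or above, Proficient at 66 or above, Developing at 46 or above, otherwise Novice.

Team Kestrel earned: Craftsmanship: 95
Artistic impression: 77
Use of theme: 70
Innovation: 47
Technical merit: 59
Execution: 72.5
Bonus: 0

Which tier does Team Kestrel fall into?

Technical merit (59) ≤ Artistic impression (77), so Artistic impression stays at 77.
Weighted total:
  Craftsmanship 95 × 0.05 = 4.75
  Artistic impression 77 × 0.1 = 7.7
  Use of theme 70 × 0.14 = 9.8
  Innovation 47 × 0.23 = 10.81
  Technical merit 59 × 0.16 = 9.44
  Execution 72.5 × 0.32 = 23.2
Sum = 65.7
Bonus: 65.7 + 0 = 65.7
65.7 is ≥ 46 and < 66 → Developing

Developing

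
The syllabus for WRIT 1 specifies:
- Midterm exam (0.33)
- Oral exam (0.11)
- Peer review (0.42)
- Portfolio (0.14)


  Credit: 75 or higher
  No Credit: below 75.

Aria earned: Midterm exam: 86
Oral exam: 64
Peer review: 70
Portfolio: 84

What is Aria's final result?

Weighted total:
  Midterm exam 86 × 0.33 = 28.38
  Oral exam 64 × 0.11 = 7.04
  Peer review 70 × 0.42 = 29.4
  Portfolio 84 × 0.14 = 11.76
Sum = 76.58
76.58 ≥ 75 → Credit

Credit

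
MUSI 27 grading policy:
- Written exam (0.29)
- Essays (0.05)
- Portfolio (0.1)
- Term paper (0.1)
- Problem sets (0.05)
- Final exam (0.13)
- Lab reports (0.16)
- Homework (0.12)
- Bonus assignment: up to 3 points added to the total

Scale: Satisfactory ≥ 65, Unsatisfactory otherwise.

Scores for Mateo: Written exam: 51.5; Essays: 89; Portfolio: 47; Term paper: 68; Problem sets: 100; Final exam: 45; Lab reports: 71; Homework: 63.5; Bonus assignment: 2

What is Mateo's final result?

Unsatisfactory

Weighted total:
  Written exam 51.5 × 0.29 = 14.935
  Essays 89 × 0.05 = 4.45
  Portfolio 47 × 0.1 = 4.7
  Term paper 68 × 0.1 = 6.8
  Problem sets 100 × 0.05 = 5
  Final exam 45 × 0.13 = 5.85
  Lab reports 71 × 0.16 = 11.36
  Homework 63.5 × 0.12 = 7.62
Sum = 60.715
Bonus assignment: 60.715 + 2 = 62.715
62.715 < 65 → Unsatisfactory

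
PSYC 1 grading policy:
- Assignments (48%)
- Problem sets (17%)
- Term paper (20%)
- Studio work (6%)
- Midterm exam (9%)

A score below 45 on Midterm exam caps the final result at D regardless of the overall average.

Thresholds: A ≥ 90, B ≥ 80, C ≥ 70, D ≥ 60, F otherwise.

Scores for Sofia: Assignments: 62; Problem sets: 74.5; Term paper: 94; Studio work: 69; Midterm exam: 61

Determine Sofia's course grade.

C

Midterm exam score 61 ≥ 45: minimum met.
Weighted total:
  Assignments 62 × 0.48 = 29.76
  Problem sets 74.5 × 0.17 = 12.665
  Term paper 94 × 0.2 = 18.8
  Studio work 69 × 0.06 = 4.14
  Midterm exam 61 × 0.09 = 5.49
Sum = 70.855
70.855 is ≥ 70 and < 80 → C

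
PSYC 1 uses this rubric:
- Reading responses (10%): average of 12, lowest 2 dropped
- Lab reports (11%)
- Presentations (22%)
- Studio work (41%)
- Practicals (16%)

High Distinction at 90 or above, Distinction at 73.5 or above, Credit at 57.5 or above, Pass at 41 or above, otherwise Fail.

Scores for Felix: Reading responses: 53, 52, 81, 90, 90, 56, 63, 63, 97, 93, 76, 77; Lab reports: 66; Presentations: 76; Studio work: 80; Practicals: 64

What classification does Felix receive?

Distinction

Reading responses: drop 52, 53 → average of remaining 10 = 786/10 = 78.6
Weighted total:
  Reading responses 78.6 × 0.1 = 7.86
  Lab reports 66 × 0.11 = 7.26
  Presentations 76 × 0.22 = 16.72
  Studio work 80 × 0.41 = 32.8
  Practicals 64 × 0.16 = 10.24
Sum = 74.88
74.88 is ≥ 73.5 and < 90 → Distinction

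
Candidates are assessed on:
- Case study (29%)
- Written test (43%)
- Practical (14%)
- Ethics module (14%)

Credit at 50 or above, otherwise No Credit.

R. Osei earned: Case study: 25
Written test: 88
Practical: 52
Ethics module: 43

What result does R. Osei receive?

Weighted total:
  Case study 25 × 0.29 = 7.25
  Written test 88 × 0.43 = 37.84
  Practical 52 × 0.14 = 7.28
  Ethics module 43 × 0.14 = 6.02
Sum = 58.39
58.39 ≥ 50 → Credit

Credit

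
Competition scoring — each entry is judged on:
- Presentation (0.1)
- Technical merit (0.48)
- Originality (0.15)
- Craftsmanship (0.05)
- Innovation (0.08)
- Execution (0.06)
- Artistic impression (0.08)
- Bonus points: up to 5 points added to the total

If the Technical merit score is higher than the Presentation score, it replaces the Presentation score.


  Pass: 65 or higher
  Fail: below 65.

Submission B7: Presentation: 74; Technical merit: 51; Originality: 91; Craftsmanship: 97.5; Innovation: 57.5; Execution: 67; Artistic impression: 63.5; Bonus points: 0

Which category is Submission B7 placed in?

Fail

Technical merit (51) ≤ Presentation (74), so Presentation stays at 74.
Weighted total:
  Presentation 74 × 0.1 = 7.4
  Technical merit 51 × 0.48 = 24.48
  Originality 91 × 0.15 = 13.65
  Craftsmanship 97.5 × 0.05 = 4.875
  Innovation 57.5 × 0.08 = 4.6
  Execution 67 × 0.06 = 4.02
  Artistic impression 63.5 × 0.08 = 5.08
Sum = 64.105
Bonus points: 64.105 + 0 = 64.105
64.105 < 65 → Fail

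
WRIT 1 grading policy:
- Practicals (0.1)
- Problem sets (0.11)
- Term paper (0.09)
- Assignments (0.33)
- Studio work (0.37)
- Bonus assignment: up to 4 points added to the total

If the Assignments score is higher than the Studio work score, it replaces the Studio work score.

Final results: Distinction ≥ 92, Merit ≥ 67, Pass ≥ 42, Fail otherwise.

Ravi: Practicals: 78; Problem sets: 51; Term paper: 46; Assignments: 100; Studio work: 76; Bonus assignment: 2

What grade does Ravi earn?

Assignments (100) > Studio work (76), so Studio work counts as 100.
Weighted total:
  Practicals 78 × 0.1 = 7.8
  Problem sets 51 × 0.11 = 5.61
  Term paper 46 × 0.09 = 4.14
  Assignments 100 × 0.33 = 33
  Studio work 100 × 0.37 = 37
Sum = 87.55
Bonus assignment: 87.55 + 2 = 89.55
89.55 is ≥ 67 and < 92 → Merit

Merit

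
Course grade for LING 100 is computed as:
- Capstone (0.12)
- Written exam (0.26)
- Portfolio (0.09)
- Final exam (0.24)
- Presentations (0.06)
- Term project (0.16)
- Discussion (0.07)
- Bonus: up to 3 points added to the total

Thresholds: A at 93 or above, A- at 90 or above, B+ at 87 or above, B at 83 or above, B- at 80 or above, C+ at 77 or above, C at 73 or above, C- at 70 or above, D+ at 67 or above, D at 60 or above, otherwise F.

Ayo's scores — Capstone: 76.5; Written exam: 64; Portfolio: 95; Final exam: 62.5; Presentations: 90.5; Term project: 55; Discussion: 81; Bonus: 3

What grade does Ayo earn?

Weighted total:
  Capstone 76.5 × 0.12 = 9.18
  Written exam 64 × 0.26 = 16.64
  Portfolio 95 × 0.09 = 8.55
  Final exam 62.5 × 0.24 = 15
  Presentations 90.5 × 0.06 = 5.43
  Term project 55 × 0.16 = 8.8
  Discussion 81 × 0.07 = 5.67
Sum = 69.27
Bonus: 69.27 + 3 = 72.27
72.27 is ≥ 70 and < 73 → C-

C-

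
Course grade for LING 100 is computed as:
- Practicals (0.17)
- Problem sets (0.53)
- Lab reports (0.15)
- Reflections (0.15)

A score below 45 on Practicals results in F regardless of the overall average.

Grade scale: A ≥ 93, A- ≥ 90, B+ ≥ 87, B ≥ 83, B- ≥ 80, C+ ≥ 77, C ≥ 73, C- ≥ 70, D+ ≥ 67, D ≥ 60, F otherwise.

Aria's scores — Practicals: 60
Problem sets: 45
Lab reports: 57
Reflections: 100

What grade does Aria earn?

F

Practicals score 60 ≥ 45: minimum met.
Weighted total:
  Practicals 60 × 0.17 = 10.2
  Problem sets 45 × 0.53 = 23.85
  Lab reports 57 × 0.15 = 8.55
  Reflections 100 × 0.15 = 15
Sum = 57.6
57.6 < 60 → F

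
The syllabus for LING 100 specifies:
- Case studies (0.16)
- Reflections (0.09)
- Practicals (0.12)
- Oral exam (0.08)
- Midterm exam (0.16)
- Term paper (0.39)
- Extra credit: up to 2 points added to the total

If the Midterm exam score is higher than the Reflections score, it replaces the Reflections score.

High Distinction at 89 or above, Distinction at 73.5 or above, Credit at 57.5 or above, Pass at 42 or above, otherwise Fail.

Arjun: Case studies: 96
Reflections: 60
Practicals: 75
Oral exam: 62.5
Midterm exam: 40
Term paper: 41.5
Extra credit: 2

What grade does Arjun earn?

Credit

Midterm exam (40) ≤ Reflections (60), so Reflections stays at 60.
Weighted total:
  Case studies 96 × 0.16 = 15.36
  Reflections 60 × 0.09 = 5.4
  Practicals 75 × 0.12 = 9
  Oral exam 62.5 × 0.08 = 5
  Midterm exam 40 × 0.16 = 6.4
  Term paper 41.5 × 0.39 = 16.185
Sum = 57.345
Extra credit: 57.345 + 2 = 59.345
59.345 is ≥ 57.5 and < 73.5 → Credit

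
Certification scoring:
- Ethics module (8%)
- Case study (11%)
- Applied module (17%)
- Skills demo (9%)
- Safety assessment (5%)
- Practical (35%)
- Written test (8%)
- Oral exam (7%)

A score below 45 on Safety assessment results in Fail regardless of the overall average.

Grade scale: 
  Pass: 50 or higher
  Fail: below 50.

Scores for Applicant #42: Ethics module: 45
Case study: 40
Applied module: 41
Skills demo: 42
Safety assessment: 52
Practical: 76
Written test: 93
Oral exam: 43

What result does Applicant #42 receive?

Safety assessment score 52 ≥ 45: minimum met.
Weighted total:
  Ethics module 45 × 0.08 = 3.6
  Case study 40 × 0.11 = 4.4
  Applied module 41 × 0.17 = 6.97
  Skills demo 42 × 0.09 = 3.78
  Safety assessment 52 × 0.05 = 2.6
  Practical 76 × 0.35 = 26.6
  Written test 93 × 0.08 = 7.44
  Oral exam 43 × 0.07 = 3.01
Sum = 58.4
58.4 ≥ 50 → Pass

Pass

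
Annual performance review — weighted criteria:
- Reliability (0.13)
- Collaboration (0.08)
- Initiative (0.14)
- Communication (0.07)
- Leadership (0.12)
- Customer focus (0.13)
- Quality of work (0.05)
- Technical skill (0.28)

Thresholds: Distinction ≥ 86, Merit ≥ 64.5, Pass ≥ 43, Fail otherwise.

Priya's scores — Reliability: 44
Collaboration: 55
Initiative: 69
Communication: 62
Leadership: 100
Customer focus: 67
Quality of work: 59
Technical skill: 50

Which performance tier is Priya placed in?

Pass

Weighted total:
  Reliability 44 × 0.13 = 5.72
  Collaboration 55 × 0.08 = 4.4
  Initiative 69 × 0.14 = 9.66
  Communication 62 × 0.07 = 4.34
  Leadership 100 × 0.12 = 12
  Customer focus 67 × 0.13 = 8.71
  Quality of work 59 × 0.05 = 2.95
  Technical skill 50 × 0.28 = 14
Sum = 61.78
61.78 is ≥ 43 and < 64.5 → Pass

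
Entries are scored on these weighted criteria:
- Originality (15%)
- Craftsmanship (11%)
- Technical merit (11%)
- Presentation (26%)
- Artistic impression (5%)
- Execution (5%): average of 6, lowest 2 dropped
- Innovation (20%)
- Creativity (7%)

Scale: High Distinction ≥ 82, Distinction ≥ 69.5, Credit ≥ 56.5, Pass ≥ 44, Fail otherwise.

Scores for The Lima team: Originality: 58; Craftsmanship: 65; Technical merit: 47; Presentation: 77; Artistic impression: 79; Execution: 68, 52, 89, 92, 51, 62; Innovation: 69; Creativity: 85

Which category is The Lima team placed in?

Execution: drop 51, 52 → average of remaining 4 = 311/4 = 77.75
Weighted total:
  Originality 58 × 0.15 = 8.7
  Craftsmanship 65 × 0.11 = 7.15
  Technical merit 47 × 0.11 = 5.17
  Presentation 77 × 0.26 = 20.02
  Artistic impression 79 × 0.05 = 3.95
  Execution 77.75 × 0.05 = 3.8875
  Innovation 69 × 0.2 = 13.8
  Creativity 85 × 0.07 = 5.95
Sum = 68.6275
68.6275 is ≥ 56.5 and < 69.5 → Credit

Credit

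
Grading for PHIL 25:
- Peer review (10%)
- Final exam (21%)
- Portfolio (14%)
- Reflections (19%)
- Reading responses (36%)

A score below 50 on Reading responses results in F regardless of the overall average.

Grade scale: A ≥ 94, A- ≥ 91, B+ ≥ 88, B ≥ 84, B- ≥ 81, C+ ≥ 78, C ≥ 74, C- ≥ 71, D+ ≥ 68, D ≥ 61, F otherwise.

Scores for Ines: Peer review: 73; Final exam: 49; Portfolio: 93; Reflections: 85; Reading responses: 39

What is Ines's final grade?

F

Reading responses score 39 < 50: minimum not met.
Weighted total:
  Peer review 73 × 0.1 = 7.3
  Final exam 49 × 0.21 = 10.29
  Portfolio 93 × 0.14 = 13.02
  Reflections 85 × 0.19 = 16.15
  Reading responses 39 × 0.36 = 14.04
Sum = 60.8
Because the Reading responses minimum was not met, the result is F.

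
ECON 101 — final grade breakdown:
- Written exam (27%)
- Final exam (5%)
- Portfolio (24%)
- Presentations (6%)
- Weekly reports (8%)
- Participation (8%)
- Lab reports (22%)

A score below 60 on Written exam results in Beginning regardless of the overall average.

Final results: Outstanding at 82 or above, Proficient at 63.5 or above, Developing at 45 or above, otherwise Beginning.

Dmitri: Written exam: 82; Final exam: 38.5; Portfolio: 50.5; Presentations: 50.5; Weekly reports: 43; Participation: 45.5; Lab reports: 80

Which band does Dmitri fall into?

Proficient

Written exam score 82 ≥ 60: minimum met.
Weighted total:
  Written exam 82 × 0.27 = 22.14
  Final exam 38.5 × 0.05 = 1.925
  Portfolio 50.5 × 0.24 = 12.12
  Presentations 50.5 × 0.06 = 3.03
  Weekly reports 43 × 0.08 = 3.44
  Participation 45.5 × 0.08 = 3.64
  Lab reports 80 × 0.22 = 17.6
Sum = 63.895
63.895 is ≥ 63.5 and < 82 → Proficient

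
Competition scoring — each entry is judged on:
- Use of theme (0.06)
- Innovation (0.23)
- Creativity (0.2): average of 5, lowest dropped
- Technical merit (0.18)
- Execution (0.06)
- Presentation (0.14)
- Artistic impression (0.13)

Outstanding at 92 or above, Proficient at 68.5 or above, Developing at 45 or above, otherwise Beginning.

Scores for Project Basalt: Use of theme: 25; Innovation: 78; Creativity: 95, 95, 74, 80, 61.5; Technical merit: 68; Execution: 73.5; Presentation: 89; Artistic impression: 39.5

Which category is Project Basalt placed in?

Creativity: drop 61.5 → average of remaining 4 = 344/4 = 86
Weighted total:
  Use of theme 25 × 0.06 = 1.5
  Innovation 78 × 0.23 = 17.94
  Creativity 86 × 0.2 = 17.2
  Technical merit 68 × 0.18 = 12.24
  Execution 73.5 × 0.06 = 4.41
  Presentation 89 × 0.14 = 12.46
  Artistic impression 39.5 × 0.13 = 5.135
Sum = 70.885
70.885 is ≥ 68.5 and < 92 → Proficient

Proficient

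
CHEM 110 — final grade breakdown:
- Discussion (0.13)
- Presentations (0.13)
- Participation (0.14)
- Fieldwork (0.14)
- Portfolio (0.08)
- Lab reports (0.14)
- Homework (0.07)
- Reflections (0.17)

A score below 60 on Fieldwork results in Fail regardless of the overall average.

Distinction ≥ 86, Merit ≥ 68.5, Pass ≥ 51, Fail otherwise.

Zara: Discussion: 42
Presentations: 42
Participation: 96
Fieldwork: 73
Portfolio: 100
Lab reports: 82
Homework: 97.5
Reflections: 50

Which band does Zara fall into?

Merit

Fieldwork score 73 ≥ 60: minimum met.
Weighted total:
  Discussion 42 × 0.13 = 5.46
  Presentations 42 × 0.13 = 5.46
  Participation 96 × 0.14 = 13.44
  Fieldwork 73 × 0.14 = 10.22
  Portfolio 100 × 0.08 = 8
  Lab reports 82 × 0.14 = 11.48
  Homework 97.5 × 0.07 = 6.825
  Reflections 50 × 0.17 = 8.5
Sum = 69.385
69.385 is ≥ 68.5 and < 86 → Merit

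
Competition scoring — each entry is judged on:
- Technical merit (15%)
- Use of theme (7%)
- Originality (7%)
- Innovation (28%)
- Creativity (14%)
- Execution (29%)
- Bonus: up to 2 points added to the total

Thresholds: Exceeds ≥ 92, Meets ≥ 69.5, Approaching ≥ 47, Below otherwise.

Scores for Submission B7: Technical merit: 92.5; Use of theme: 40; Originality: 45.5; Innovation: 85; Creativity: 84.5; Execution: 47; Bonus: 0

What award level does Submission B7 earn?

Weighted total:
  Technical merit 92.5 × 0.15 = 13.875
  Use of theme 40 × 0.07 = 2.8
  Originality 45.5 × 0.07 = 3.185
  Innovation 85 × 0.28 = 23.8
  Creativity 84.5 × 0.14 = 11.83
  Execution 47 × 0.29 = 13.63
Sum = 69.12
Bonus: 69.12 + 0 = 69.12
69.12 is ≥ 47 and < 69.5 → Approaching

Approaching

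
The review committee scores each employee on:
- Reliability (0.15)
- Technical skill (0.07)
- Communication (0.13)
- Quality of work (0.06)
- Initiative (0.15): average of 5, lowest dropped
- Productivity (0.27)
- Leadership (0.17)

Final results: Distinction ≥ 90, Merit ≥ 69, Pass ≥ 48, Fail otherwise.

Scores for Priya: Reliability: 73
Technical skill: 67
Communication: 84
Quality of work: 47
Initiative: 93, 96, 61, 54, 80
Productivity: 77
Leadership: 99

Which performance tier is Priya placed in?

Initiative: drop 54 → average of remaining 4 = 330/4 = 82.5
Weighted total:
  Reliability 73 × 0.15 = 10.95
  Technical skill 67 × 0.07 = 4.69
  Communication 84 × 0.13 = 10.92
  Quality of work 47 × 0.06 = 2.82
  Initiative 82.5 × 0.15 = 12.375
  Productivity 77 × 0.27 = 20.79
  Leadership 99 × 0.17 = 16.83
Sum = 79.375
79.375 is ≥ 69 and < 90 → Merit

Merit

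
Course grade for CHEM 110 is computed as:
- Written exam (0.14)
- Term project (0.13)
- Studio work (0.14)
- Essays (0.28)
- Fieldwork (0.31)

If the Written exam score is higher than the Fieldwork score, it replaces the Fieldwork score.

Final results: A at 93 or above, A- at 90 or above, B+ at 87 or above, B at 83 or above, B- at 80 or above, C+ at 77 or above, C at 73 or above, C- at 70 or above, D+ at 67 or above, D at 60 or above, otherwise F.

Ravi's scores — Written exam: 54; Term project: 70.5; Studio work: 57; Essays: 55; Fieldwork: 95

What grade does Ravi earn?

Written exam (54) ≤ Fieldwork (95), so Fieldwork stays at 95.
Weighted total:
  Written exam 54 × 0.14 = 7.56
  Term project 70.5 × 0.13 = 9.165
  Studio work 57 × 0.14 = 7.98
  Essays 55 × 0.28 = 15.4
  Fieldwork 95 × 0.31 = 29.45
Sum = 69.555
69.555 is ≥ 67 and < 70 → D+

D+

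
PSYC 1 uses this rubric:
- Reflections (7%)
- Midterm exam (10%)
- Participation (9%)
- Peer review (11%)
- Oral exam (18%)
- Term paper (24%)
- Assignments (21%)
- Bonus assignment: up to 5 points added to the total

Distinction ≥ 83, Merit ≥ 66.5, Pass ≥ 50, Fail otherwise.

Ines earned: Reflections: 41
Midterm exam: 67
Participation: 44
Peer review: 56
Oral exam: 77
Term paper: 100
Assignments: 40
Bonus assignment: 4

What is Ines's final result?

Merit

Weighted total:
  Reflections 41 × 0.07 = 2.87
  Midterm exam 67 × 0.1 = 6.7
  Participation 44 × 0.09 = 3.96
  Peer review 56 × 0.11 = 6.16
  Oral exam 77 × 0.18 = 13.86
  Term paper 100 × 0.24 = 24
  Assignments 40 × 0.21 = 8.4
Sum = 65.95
Bonus assignment: 65.95 + 4 = 69.95
69.95 is ≥ 66.5 and < 83 → Merit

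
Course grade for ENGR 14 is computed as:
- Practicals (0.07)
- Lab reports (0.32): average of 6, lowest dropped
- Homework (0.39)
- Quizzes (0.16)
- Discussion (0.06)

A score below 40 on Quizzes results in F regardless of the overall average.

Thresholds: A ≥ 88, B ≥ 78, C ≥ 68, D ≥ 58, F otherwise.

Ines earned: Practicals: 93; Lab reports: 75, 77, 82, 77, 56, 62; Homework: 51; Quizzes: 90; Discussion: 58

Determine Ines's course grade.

Lab reports: drop 56 → average of remaining 5 = 373/5 = 74.6
Quizzes score 90 ≥ 40: minimum met.
Weighted total:
  Practicals 93 × 0.07 = 6.51
  Lab reports 74.6 × 0.32 = 23.872
  Homework 51 × 0.39 = 19.89
  Quizzes 90 × 0.16 = 14.4
  Discussion 58 × 0.06 = 3.48
Sum = 68.152
68.152 is ≥ 68 and < 78 → C

C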